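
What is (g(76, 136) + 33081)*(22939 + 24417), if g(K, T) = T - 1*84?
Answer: 1569046348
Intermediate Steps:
g(K, T) = -84 + T (g(K, T) = T - 84 = -84 + T)
(g(76, 136) + 33081)*(22939 + 24417) = ((-84 + 136) + 33081)*(22939 + 24417) = (52 + 33081)*47356 = 33133*47356 = 1569046348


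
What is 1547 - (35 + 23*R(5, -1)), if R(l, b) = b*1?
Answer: 1535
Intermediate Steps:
R(l, b) = b
1547 - (35 + 23*R(5, -1)) = 1547 - (35 + 23*(-1)) = 1547 - (35 - 23) = 1547 - 1*12 = 1547 - 12 = 1535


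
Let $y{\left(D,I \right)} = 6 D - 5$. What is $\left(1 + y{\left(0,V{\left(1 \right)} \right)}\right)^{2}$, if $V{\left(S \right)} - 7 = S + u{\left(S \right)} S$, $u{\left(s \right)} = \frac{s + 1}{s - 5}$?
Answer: $16$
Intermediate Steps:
$u{\left(s \right)} = \frac{1 + s}{-5 + s}$
$V{\left(S \right)} = 7 + S + \frac{S \left(1 + S\right)}{-5 + S}$ ($V{\left(S \right)} = 7 + \left(S + \frac{1 + S}{-5 + S} S\right) = 7 + \left(S + \frac{S \left(1 + S\right)}{-5 + S}\right) = 7 + S + \frac{S \left(1 + S\right)}{-5 + S}$)
$y{\left(D,I \right)} = -5 + 6 D$
$\left(1 + y{\left(0,V{\left(1 \right)} \right)}\right)^{2} = \left(1 + \left(-5 + 6 \cdot 0\right)\right)^{2} = \left(1 + \left(-5 + 0\right)\right)^{2} = \left(1 - 5\right)^{2} = \left(-4\right)^{2} = 16$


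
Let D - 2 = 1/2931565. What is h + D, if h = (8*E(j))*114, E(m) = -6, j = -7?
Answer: -16035660549/2931565 ≈ -5470.0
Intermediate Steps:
D = 5863131/2931565 (D = 2 + 1/2931565 = 5863131/2931565 ≈ 2.0000)
h = -5472 (h = (8*(-6))*114 = -48*114 = -5472)
h + D = -5472 + 5863131/2931565 = -16035660549/2931565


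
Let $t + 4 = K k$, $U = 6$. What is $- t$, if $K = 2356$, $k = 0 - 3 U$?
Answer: $42412$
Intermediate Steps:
$k = -18$ ($k = 0 - 18 = -18$)
$t = -42412$ ($t = -4 + 2356 \left(-18\right) = -4 - 42408 = -42412$)
$- t = \left(-1\right) \left(-42412\right) = 42412$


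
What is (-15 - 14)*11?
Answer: -319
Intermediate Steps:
(-15 - 14)*11 = -29*11 = -319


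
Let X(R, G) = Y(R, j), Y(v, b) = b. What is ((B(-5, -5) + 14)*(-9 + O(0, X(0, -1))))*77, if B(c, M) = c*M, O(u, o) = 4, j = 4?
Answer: -15015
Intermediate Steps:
X(R, G) = 4
B(c, M) = M*c
((B(-5, -5) + 14)*(-9 + O(0, X(0, -1))))*77 = ((-5*(-5) + 14)*(-9 + 4))*77 = ((25 + 14)*(-5))*77 = (39*(-5))*77 = -195*77 = -15015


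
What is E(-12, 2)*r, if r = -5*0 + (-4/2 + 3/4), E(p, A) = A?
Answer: -5/2 ≈ -2.5000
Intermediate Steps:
r = -5/4 (r = 0 + (-4*½ + 3*(¼)) = 0 + (-2 + ¾) = 0 - 5/4 = -5/4 ≈ -1.2500)
E(-12, 2)*r = 2*(-5/4) = -5/2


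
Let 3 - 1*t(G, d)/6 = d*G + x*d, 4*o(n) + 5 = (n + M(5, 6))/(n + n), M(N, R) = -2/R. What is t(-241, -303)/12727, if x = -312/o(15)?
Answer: 13160520/2583581 ≈ 5.0939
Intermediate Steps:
o(n) = -5/4 + (-1/3 + n)/(8*n) (o(n) = -5/4 + ((n - 2/6)/(n + n))/4 = -5/4 + ((n - 2*1/6)/((2*n)))/4 = -5/4 + ((n - 1/3)*(1/(2*n)))/4 = -5/4 + ((-1/3 + n)*(1/(2*n)))/4 = -5/4 + ((-1/3 + n)/(2*n))/4 = -5/4 + (-1/3 + n)/(8*n))
x = 56160/203 (x = -312*360/(-1 - 27*15) = -312*360/(-1 - 405) = -312/((1/24)*(1/15)*(-406)) = -312/(-203/180) = -312*(-180/203) = 56160/203 ≈ 276.65)
t(G, d) = 18 - 336960*d/203 - 6*G*d (t(G, d) = 18 - 6*(d*G + 56160*d/203) = 18 - 6*(G*d + 56160*d/203) = 18 - 6*(56160*d/203 + G*d) = 18 + (-336960*d/203 - 6*G*d) = 18 - 336960*d/203 - 6*G*d)
t(-241, -303)/12727 = (18 - 336960/203*(-303) - 6*(-241)*(-303))/12727 = (18 + 102098880/203 - 438138)*(1/12727) = (13160520/203)*(1/12727) = 13160520/2583581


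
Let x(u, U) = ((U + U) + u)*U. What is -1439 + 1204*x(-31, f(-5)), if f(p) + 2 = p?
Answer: 377821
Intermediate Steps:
f(p) = -2 + p
x(u, U) = U*(u + 2*U) (x(u, U) = (2*U + u)*U = (u + 2*U)*U = U*(u + 2*U))
-1439 + 1204*x(-31, f(-5)) = -1439 + 1204*((-2 - 5)*(-31 + 2*(-2 - 5))) = -1439 + 1204*(-7*(-31 + 2*(-7))) = -1439 + 1204*(-7*(-31 - 14)) = -1439 + 1204*(-7*(-45)) = -1439 + 1204*315 = -1439 + 379260 = 377821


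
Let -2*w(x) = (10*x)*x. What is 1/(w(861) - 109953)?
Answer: -1/3816558 ≈ -2.6202e-7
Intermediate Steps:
w(x) = -5*x² (w(x) = -10*x*x/2 = -5*x²)
1/(w(861) - 109953) = 1/(-5*861² - 109953) = 1/(-5*741321 - 109953) = 1/(-3706605 - 109953) = 1/(-3816558) = -1/3816558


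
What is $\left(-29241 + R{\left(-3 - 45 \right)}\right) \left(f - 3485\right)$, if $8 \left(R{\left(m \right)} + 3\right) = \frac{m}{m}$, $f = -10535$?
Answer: $\frac{819998255}{2} \approx 4.1 \cdot 10^{8}$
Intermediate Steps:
$R{\left(m \right)} = - \frac{23}{8}$ ($R{\left(m \right)} = -3 + \frac{m \frac{1}{m}}{8} = -3 + \frac{1}{8} \cdot 1 = -3 + \frac{1}{8} = - \frac{23}{8}$)
$\left(-29241 + R{\left(-3 - 45 \right)}\right) \left(f - 3485\right) = \left(-29241 - \frac{23}{8}\right) \left(-10535 - 3485\right) = \left(- \frac{233951}{8}\right) \left(-14020\right) = \frac{819998255}{2}$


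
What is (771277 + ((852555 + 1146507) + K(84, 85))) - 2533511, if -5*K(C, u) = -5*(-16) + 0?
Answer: 236812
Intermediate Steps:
K(C, u) = -16 (K(C, u) = -(-5*(-16) + 0)/5 = -(80 + 0)/5 = -1/5*80 = -16)
(771277 + ((852555 + 1146507) + K(84, 85))) - 2533511 = (771277 + ((852555 + 1146507) - 16)) - 2533511 = (771277 + (1999062 - 16)) - 2533511 = (771277 + 1999046) - 2533511 = 2770323 - 2533511 = 236812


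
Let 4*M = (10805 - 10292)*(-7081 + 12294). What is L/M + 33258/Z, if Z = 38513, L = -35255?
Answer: 4395249218/5420743263 ≈ 0.81082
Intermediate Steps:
M = 2674269/4 (M = ((10805 - 10292)*(-7081 + 12294))/4 = (513*5213)/4 = (1/4)*2674269 = 2674269/4 ≈ 6.6857e+5)
L/M + 33258/Z = -35255/2674269/4 + 33258/38513 = -35255*4/2674269 + 33258*(1/38513) = -141020/2674269 + 33258/38513 = 4395249218/5420743263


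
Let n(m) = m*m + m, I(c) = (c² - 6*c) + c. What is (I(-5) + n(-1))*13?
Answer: 650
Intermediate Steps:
I(c) = c² - 5*c
n(m) = m + m² (n(m) = m² + m = m + m²)
(I(-5) + n(-1))*13 = (-5*(-5 - 5) - (1 - 1))*13 = (-5*(-10) - 1*0)*13 = (50 + 0)*13 = 50*13 = 650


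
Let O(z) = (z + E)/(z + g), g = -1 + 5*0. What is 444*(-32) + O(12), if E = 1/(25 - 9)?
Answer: -2500415/176 ≈ -14207.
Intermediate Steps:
E = 1/16 ≈ 0.062500
g = -1 (g = -1 + 0 = -1)
O(z) = (1/16 + z)/(-1 + z) (O(z) = (z + 1/16)/(z - 1) = (1/16 + z)/(-1 + z))
444*(-32) + O(12) = 444*(-32) + (1/16 + 12)/(-1 + 12) = -14208 + (193/16)/11 = -14208 + (1/11)*(193/16) = -14208 + 193/176 = -2500415/176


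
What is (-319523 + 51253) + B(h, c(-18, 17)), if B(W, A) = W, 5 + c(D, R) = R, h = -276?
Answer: -268546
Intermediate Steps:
c(D, R) = -5 + R
(-319523 + 51253) + B(h, c(-18, 17)) = (-319523 + 51253) - 276 = -268270 - 276 = -268546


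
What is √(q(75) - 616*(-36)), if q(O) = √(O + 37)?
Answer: 2*√(5544 + √7) ≈ 148.95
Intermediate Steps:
q(O) = √(37 + O)
√(q(75) - 616*(-36)) = √(√(37 + 75) - 616*(-36)) = √(√112 + 22176) = √(4*√7 + 22176) = √(22176 + 4*√7)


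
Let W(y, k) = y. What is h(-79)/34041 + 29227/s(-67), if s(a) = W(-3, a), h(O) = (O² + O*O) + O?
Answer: -110542122/11347 ≈ -9742.0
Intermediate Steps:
h(O) = O + 2*O² (h(O) = (O² + O²) + O = 2*O² + O = O + 2*O²)
s(a) = -3
h(-79)/34041 + 29227/s(-67) = -79*(1 + 2*(-79))/34041 + 29227/(-3) = -79*(1 - 158)*(1/34041) + 29227*(-⅓) = -79*(-157)*(1/34041) - 29227/3 = 12403*(1/34041) - 29227/3 = 12403/34041 - 29227/3 = -110542122/11347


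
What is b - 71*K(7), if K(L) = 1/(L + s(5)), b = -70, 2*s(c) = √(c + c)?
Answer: -7504/93 + 71*√10/93 ≈ -78.274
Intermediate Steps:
s(c) = √2*√c/2 (s(c) = √(c + c)/2 = √(2*c)/2 = (√2*√c)/2 = √2*√c/2)
K(L) = 1/(L + √10/2) (K(L) = 1/(L + √2*√5/2) = 1/(L + √10/2))
b - 71*K(7) = -70 - 142/(√10 + 2*7) = -70 - 142/(√10 + 14) = -70 - 142/(14 + √10)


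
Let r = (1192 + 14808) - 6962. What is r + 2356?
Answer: 11394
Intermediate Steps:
r = 9038 (r = 16000 - 6962 = 9038)
r + 2356 = 9038 + 2356 = 11394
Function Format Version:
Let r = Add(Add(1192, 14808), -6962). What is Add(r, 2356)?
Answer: 11394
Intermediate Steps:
r = 9038 (r = Add(16000, -6962) = 9038)
Add(r, 2356) = Add(9038, 2356) = 11394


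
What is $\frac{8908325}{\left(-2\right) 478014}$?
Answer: $- \frac{8908325}{956028} \approx -9.3181$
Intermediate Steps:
$\frac{8908325}{\left(-2\right) 478014} = \frac{8908325}{-956028} = 8908325 \left(- \frac{1}{956028}\right) = - \frac{8908325}{956028}$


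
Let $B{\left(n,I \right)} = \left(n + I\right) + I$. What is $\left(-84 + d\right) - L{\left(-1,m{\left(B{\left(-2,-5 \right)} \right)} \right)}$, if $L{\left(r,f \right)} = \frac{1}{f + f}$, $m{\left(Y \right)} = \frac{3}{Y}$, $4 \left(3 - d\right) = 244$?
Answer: $-140$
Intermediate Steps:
$d = -58$ ($d = 3 - 61 = -58$)
$B{\left(n,I \right)} = n + 2 I$ ($B{\left(n,I \right)} = \left(I + n\right) + I = n + 2 I$)
$L{\left(r,f \right)} = \frac{1}{2 f}$
$\left(-84 + d\right) - L{\left(-1,m{\left(B{\left(-2,-5 \right)} \right)} \right)} = \left(-84 - 58\right) - \frac{1}{2 \frac{3}{-2 + 2 \left(-5\right)}} = -142 - \frac{1}{2 \frac{3}{-2 - 10}} = -142 - \frac{1}{2 \frac{3}{-12}} = -142 - \frac{1}{2 \cdot 3 \left(- \frac{1}{12}\right)} = -142 - \frac{1}{2 \left(- \frac{1}{4}\right)} = -142 - \frac{1}{2} \left(-4\right) = -142 - -2 = -142 + 2 = -140$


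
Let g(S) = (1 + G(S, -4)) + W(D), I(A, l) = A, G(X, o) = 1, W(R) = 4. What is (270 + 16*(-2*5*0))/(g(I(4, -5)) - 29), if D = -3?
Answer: -270/23 ≈ -11.739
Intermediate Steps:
g(S) = 6 (g(S) = (1 + 1) + 4 = 2 + 4 = 6)
(270 + 16*(-2*5*0))/(g(I(4, -5)) - 29) = (270 + 16*(-2*5*0))/(6 - 29) = (270 + 16*(-10*0))/(-23) = (270 + 16*0)*(-1/23) = (270 + 0)*(-1/23) = 270*(-1/23) = -270/23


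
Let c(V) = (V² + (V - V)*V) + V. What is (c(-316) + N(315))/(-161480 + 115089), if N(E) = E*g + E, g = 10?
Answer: -103005/46391 ≈ -2.2204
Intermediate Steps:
c(V) = V + V² (c(V) = (V² + 0*V) + V = (V² + 0) + V = V² + V = V + V²)
N(E) = 11*E (N(E) = E*10 + E = 10*E + E = 11*E)
(c(-316) + N(315))/(-161480 + 115089) = (-316*(1 - 316) + 11*315)/(-161480 + 115089) = (-316*(-315) + 3465)/(-46391) = (99540 + 3465)*(-1/46391) = 103005*(-1/46391) = -103005/46391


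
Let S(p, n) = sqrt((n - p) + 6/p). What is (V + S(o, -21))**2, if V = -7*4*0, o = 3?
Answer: -22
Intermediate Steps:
V = 0 (V = -28*0 = 0)
S(p, n) = sqrt(n - p + 6/p)
(V + S(o, -21))**2 = (0 + sqrt(-21 - 1*3 + 6/3))**2 = (0 + sqrt(-21 - 3 + 6*(1/3)))**2 = (0 + sqrt(-21 - 3 + 2))**2 = (0 + sqrt(-22))**2 = (0 + I*sqrt(22))**2 = (I*sqrt(22))**2 = -22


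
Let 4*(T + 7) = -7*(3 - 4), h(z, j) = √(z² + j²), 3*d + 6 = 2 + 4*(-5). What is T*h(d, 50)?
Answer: -21*√641/2 ≈ -265.84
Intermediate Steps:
d = -8 (d = -2 + (2 + 4*(-5))/3 = -2 + (2 - 20)/3 = -2 + (⅓)*(-18) = -2 - 6 = -8)
h(z, j) = √(j² + z²)
T = -21/4 (T = -7 + (-7*(3 - 4))/4 = -7 + (-7*(-1))/4 = -7 + (¼)*7 = -7 + 7/4 = -21/4 ≈ -5.2500)
T*h(d, 50) = -21*√(50² + (-8)²)/4 = -21*√(2500 + 64)/4 = -21*√641/2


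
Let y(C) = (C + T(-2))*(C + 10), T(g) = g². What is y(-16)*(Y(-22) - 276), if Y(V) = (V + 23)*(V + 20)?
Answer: -20016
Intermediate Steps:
Y(V) = (20 + V)*(23 + V) (Y(V) = (23 + V)*(20 + V) = (20 + V)*(23 + V))
y(C) = (4 + C)*(10 + C) (y(C) = (C + (-2)²)*(C + 10) = (C + 4)*(10 + C) = (4 + C)*(10 + C))
y(-16)*(Y(-22) - 276) = (40 + (-16)² + 14*(-16))*((460 + (-22)² + 43*(-22)) - 276) = (40 + 256 - 224)*((460 + 484 - 946) - 276) = 72*(-2 - 276) = 72*(-278) = -20016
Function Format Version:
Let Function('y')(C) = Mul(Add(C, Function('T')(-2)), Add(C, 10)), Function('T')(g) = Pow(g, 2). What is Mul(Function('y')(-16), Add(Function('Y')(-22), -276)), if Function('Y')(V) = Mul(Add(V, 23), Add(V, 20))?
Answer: -20016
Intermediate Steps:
Function('Y')(V) = Mul(Add(20, V), Add(23, V)) (Function('Y')(V) = Mul(Add(23, V), Add(20, V)) = Mul(Add(20, V), Add(23, V)))
Function('y')(C) = Mul(Add(4, C), Add(10, C)) (Function('y')(C) = Mul(Add(C, Pow(-2, 2)), Add(C, 10)) = Mul(Add(C, 4), Add(10, C)) = Mul(Add(4, C), Add(10, C)))
Mul(Function('y')(-16), Add(Function('Y')(-22), -276)) = Mul(Add(40, Pow(-16, 2), Mul(14, -16)), Add(Add(460, Pow(-22, 2), Mul(43, -22)), -276)) = Mul(Add(40, 256, -224), Add(Add(460, 484, -946), -276)) = Mul(72, Add(-2, -276)) = Mul(72, -278) = -20016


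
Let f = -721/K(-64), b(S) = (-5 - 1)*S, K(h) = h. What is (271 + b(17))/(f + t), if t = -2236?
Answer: -10816/142383 ≈ -0.075964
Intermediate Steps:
b(S) = -6*S
f = 721/64 (f = -721/(-64) = -721*(-1/64) = 721/64 ≈ 11.266)
(271 + b(17))/(f + t) = (271 - 6*17)/(721/64 - 2236) = (271 - 102)/(-142383/64) = 169*(-64/142383) = -10816/142383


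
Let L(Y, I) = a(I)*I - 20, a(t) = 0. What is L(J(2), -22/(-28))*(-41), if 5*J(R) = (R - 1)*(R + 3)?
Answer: 820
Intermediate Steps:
J(R) = (-1 + R)*(3 + R)/5 (J(R) = ((R - 1)*(R + 3))/5 = ((-1 + R)*(3 + R))/5 = (-1 + R)*(3 + R)/5)
L(Y, I) = -20 (L(Y, I) = 0*I - 20 = 0 - 20 = -20)
L(J(2), -22/(-28))*(-41) = -20*(-41) = 820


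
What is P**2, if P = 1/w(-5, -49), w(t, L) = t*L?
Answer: 1/60025 ≈ 1.6660e-5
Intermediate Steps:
w(t, L) = L*t
P = 1/245 (P = 1/(-49*(-5)) = 1/245 ≈ 0.0040816)
P**2 = (1/245)**2 = 1/60025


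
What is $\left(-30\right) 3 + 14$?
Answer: $-76$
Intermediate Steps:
$\left(-30\right) 3 + 14 = -90 + 14 = -76$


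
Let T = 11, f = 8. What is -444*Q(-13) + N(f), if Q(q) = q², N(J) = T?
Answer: -75025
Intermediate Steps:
N(J) = 11
-444*Q(-13) + N(f) = -444*(-13)² + 11 = -444*169 + 11 = -75036 + 11 = -75025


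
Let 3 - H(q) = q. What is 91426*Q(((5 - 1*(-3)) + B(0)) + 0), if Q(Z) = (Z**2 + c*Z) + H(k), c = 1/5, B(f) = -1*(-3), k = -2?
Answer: 58604066/5 ≈ 1.1721e+7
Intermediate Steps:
H(q) = 3 - q
B(f) = 3
c = 1/5 ≈ 0.20000
Q(Z) = 5 + Z**2 + Z/5 (Q(Z) = (Z**2 + Z/5) + (3 - 1*(-2)) = (Z**2 + Z/5) + (3 + 2) = (Z**2 + Z/5) + 5 = 5 + Z**2 + Z/5)
91426*Q(((5 - 1*(-3)) + B(0)) + 0) = 91426*(5 + (((5 - 1*(-3)) + 3) + 0)**2 + (((5 - 1*(-3)) + 3) + 0)/5) = 91426*(5 + (((5 + 3) + 3) + 0)**2 + (((5 + 3) + 3) + 0)/5) = 91426*(5 + ((8 + 3) + 0)**2 + ((8 + 3) + 0)/5) = 91426*(5 + (11 + 0)**2 + (11 + 0)/5) = 91426*(5 + 11**2 + (1/5)*11) = 91426*(5 + 121 + 11/5) = 91426*(641/5) = 58604066/5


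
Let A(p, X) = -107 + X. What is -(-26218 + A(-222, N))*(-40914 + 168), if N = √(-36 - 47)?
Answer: -1072638450 + 40746*I*√83 ≈ -1.0726e+9 + 3.7121e+5*I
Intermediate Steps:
N = I*√83 (N = √(-83) = I*√83 ≈ 9.1104*I)
-(-26218 + A(-222, N))*(-40914 + 168) = -(-26218 + (-107 + I*√83))*(-40914 + 168) = -(-26325 + I*√83)*(-40746) = -(1072638450 - 40746*I*√83) = -1072638450 + 40746*I*√83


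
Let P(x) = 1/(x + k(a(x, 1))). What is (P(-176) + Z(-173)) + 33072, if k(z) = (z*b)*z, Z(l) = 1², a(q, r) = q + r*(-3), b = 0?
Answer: 5820847/176 ≈ 33073.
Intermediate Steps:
a(q, r) = q - 3*r
Z(l) = 1
k(z) = 0 (k(z) = (z*0)*z = 0*z = 0)
P(x) = 1/x (P(x) = 1/(x + 0) = 1/x)
(P(-176) + Z(-173)) + 33072 = (1/(-176) + 1) + 33072 = (-1/176 + 1) + 33072 = 175/176 + 33072 = 5820847/176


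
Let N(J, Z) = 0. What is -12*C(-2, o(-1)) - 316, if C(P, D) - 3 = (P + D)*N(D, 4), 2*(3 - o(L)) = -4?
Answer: -352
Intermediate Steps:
o(L) = 5 (o(L) = 3 - ½*(-4) = 3 + 2 = 5)
C(P, D) = 3 (C(P, D) = 3 + (P + D)*0 = 3 + (D + P)*0 = 3 + 0 = 3)
-12*C(-2, o(-1)) - 316 = -12*3 - 316 = -36 - 316 = -352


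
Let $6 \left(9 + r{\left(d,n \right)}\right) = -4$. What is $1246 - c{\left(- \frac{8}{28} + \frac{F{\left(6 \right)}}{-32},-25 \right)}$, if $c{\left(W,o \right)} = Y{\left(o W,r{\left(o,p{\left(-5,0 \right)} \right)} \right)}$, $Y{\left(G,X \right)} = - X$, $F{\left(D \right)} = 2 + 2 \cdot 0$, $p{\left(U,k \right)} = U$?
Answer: $\frac{3709}{3} \approx 1236.3$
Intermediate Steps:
$F{\left(D \right)} = 2$ ($F{\left(D \right)} = 2 + 0 = 2$)
$r{\left(d,n \right)} = - \frac{29}{3}$ ($r{\left(d,n \right)} = -9 + \frac{1}{6} \left(-4\right) = -9 - \frac{2}{3} = - \frac{29}{3}$)
$c{\left(W,o \right)} = \frac{29}{3}$ ($c{\left(W,o \right)} = \left(-1\right) \left(- \frac{29}{3}\right) = \frac{29}{3}$)
$1246 - c{\left(- \frac{8}{28} + \frac{F{\left(6 \right)}}{-32},-25 \right)} = 1246 - \frac{29}{3} = \frac{3709}{3}$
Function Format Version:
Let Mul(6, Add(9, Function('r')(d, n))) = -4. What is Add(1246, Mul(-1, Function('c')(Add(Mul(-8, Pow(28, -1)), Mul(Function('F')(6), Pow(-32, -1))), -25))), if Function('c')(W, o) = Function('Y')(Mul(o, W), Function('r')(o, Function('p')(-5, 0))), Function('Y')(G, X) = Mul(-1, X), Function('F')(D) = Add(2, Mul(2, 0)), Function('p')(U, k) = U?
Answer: Rational(3709, 3) ≈ 1236.3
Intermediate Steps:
Function('F')(D) = 2 (Function('F')(D) = Add(2, 0) = 2)
Function('r')(d, n) = Rational(-29, 3) (Function('r')(d, n) = Add(-9, Mul(Rational(1, 6), -4)) = Add(-9, Rational(-2, 3)) = Rational(-29, 3))
Function('c')(W, o) = Rational(29, 3) (Function('c')(W, o) = Mul(-1, Rational(-29, 3)) = Rational(29, 3))
Add(1246, Mul(-1, Function('c')(Add(Mul(-8, Pow(28, -1)), Mul(Function('F')(6), Pow(-32, -1))), -25))) = Add(1246, Mul(-1, Rational(29, 3))) = Add(1246, Rational(-29, 3)) = Rational(3709, 3)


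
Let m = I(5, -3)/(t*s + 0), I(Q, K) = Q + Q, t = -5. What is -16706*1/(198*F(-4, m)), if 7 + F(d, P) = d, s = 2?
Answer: 8353/1089 ≈ 7.6703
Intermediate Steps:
I(Q, K) = 2*Q
m = -1 (m = (2*5)/(-5*2 + 0) = 10/(-10 + 0) = 10/(-10) = 10*(-⅒) = -1)
F(d, P) = -7 + d
-16706*1/(198*F(-4, m)) = -16706*1/(198*(-7 - 4)) = -16706/(198*(-11)) = -16706/(-2178) = -16706*(-1/2178) = 8353/1089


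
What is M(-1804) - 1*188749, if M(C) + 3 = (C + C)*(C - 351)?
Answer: 7586488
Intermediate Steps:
M(C) = -3 + 2*C*(-351 + C) (M(C) = -3 + (C + C)*(C - 351) = -3 + (2*C)*(-351 + C) = -3 + 2*C*(-351 + C))
M(-1804) - 1*188749 = (-3 - 702*(-1804) + 2*(-1804)²) - 1*188749 = (-3 + 1266408 + 2*3254416) - 188749 = (-3 + 1266408 + 6508832) - 188749 = 7775237 - 188749 = 7586488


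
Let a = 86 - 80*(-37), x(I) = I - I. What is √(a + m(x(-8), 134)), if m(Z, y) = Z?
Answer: √3046 ≈ 55.191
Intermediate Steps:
x(I) = 0
a = 3046 (a = 86 + 2960 = 3046)
√(a + m(x(-8), 134)) = √(3046 + 0) = √3046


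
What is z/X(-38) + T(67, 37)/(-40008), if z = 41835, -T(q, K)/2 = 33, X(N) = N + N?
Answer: -17434684/31673 ≈ -550.46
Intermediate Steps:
X(N) = 2*N
T(q, K) = -66 (T(q, K) = -2*33 = -66)
z/X(-38) + T(67, 37)/(-40008) = 41835/((2*(-38))) - 66/(-40008) = 41835/(-76) - 66*(-1/40008) = 41835*(-1/76) + 11/6668 = -41835/76 + 11/6668 = -17434684/31673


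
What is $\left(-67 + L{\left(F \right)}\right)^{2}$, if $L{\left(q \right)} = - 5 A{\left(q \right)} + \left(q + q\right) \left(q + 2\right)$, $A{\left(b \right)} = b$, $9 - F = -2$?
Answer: $26896$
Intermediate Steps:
$F = 11$ ($F = 9 - -2 = 9 + 2 = 11$)
$L{\left(q \right)} = - 5 q + 2 q \left(2 + q\right)$ ($L{\left(q \right)} = - 5 q + \left(q + q\right) \left(q + 2\right) = - 5 q + 2 q \left(2 + q\right)$)
$\left(-67 + L{\left(F \right)}\right)^{2} = \left(-67 + 11 \left(-1 + 2 \cdot 11\right)\right)^{2} = \left(-67 + 11 \left(-1 + 22\right)\right)^{2} = \left(-67 + 11 \cdot 21\right)^{2} = \left(-67 + 231\right)^{2} = 164^{2} = 26896$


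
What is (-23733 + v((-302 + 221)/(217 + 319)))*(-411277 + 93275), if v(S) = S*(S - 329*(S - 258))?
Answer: 208803787872111/17956 ≈ 1.1629e+10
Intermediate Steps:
v(S) = S*(84882 - 328*S) (v(S) = S*(S - 329*(-258 + S)) = S*(S + (84882 - 329*S)) = S*(84882 - 328*S))
(-23733 + v((-302 + 221)/(217 + 319)))*(-411277 + 93275) = (-23733 + 2*((-302 + 221)/(217 + 319))*(42441 - 164*(-302 + 221)/(217 + 319)))*(-411277 + 93275) = (-23733 + 2*(-81/536)*(42441 - (-13284)/536))*(-318002) = (-23733 + 2*(-81*1/536)*(42441 - (-13284)/536))*(-318002) = (-23733 + 2*(-81/536)*(42441 - 164*(-81/536)))*(-318002) = (-23733 + 2*(-81/536)*(42441 + 3321/134))*(-318002) = (-23733 + 2*(-81/536)*(5690415/134))*(-318002) = (-23733 - 460923615/35912)*(-318002) = -1313223111/35912*(-318002) = 208803787872111/17956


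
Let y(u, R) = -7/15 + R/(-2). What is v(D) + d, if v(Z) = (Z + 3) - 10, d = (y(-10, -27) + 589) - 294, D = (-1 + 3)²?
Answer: 9151/30 ≈ 305.03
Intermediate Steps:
y(u, R) = -7/15 - R/2 (y(u, R) = -7*1/15 + R*(-½) = -7/15 - R/2)
D = 4 (D = 2² = 4)
d = 9241/30 (d = ((-7/15 - ½*(-27)) + 589) - 294 = ((-7/15 + 27/2) + 589) - 294 = (391/30 + 589) - 294 = 18061/30 - 294 = 9241/30 ≈ 308.03)
v(Z) = -7 + Z (v(Z) = (3 + Z) - 10 = -7 + Z)
v(D) + d = (-7 + 4) + 9241/30 = -3 + 9241/30 = 9151/30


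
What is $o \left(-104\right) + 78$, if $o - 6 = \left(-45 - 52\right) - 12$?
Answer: $10790$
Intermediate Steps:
$o = -103$ ($o = 6 - 109 = -103$)
$o \left(-104\right) + 78 = \left(-103\right) \left(-104\right) + 78 = 10712 + 78 = 10790$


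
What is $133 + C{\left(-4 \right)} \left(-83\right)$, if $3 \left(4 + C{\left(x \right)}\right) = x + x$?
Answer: $\frac{2059}{3} \approx 686.33$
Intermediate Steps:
$C{\left(x \right)} = -4 + \frac{2 x}{3}$ ($C{\left(x \right)} = -4 + \frac{x + x}{3} = -4 + \frac{2 x}{3}$)
$133 + C{\left(-4 \right)} \left(-83\right) = 133 + \left(-4 + \frac{2}{3} \left(-4\right)\right) \left(-83\right) = 133 + \left(-4 - \frac{8}{3}\right) \left(-83\right) = 133 - - \frac{1660}{3} = 133 + \frac{1660}{3} = \frac{2059}{3}$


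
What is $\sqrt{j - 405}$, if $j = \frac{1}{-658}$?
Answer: $\frac{i \sqrt{175351078}}{658} \approx 20.125 i$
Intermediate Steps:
$j = - \frac{1}{658} \approx -0.0015198$
$\sqrt{j - 405} = \sqrt{- \frac{1}{658} - 405} = \sqrt{- \frac{266491}{658}} = \frac{i \sqrt{175351078}}{658}$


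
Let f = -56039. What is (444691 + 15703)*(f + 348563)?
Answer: 134676294456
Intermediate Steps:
(444691 + 15703)*(f + 348563) = (444691 + 15703)*(-56039 + 348563) = 460394*292524 = 134676294456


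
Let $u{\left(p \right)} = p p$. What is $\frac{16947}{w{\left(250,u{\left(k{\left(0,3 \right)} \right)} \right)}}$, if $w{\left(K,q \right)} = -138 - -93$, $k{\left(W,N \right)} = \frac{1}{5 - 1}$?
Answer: $- \frac{1883}{5} \approx -376.6$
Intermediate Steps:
$k{\left(W,N \right)} = \frac{1}{4}$
$u{\left(p \right)} = p^{2}$
$w{\left(K,q \right)} = -45$ ($w{\left(K,q \right)} = -138 + 93 = -45$)
$\frac{16947}{w{\left(250,u{\left(k{\left(0,3 \right)} \right)} \right)}} = \frac{16947}{-45} = 16947 \left(- \frac{1}{45}\right) = - \frac{1883}{5}$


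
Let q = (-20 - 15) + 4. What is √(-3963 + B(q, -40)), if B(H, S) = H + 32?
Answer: I*√3962 ≈ 62.944*I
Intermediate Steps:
q = -31 (q = -35 + 4 = -31)
B(H, S) = 32 + H
√(-3963 + B(q, -40)) = √(-3963 + (32 - 31)) = √(-3963 + 1) = √(-3962) = I*√3962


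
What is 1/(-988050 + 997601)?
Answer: 1/9551 ≈ 0.00010470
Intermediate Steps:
1/(-988050 + 997601) = 1/9551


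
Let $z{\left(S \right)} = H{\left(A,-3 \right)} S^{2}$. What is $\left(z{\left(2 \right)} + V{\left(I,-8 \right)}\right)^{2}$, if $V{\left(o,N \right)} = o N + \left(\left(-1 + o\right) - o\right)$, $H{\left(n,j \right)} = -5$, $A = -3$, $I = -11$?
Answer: $4489$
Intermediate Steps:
$z{\left(S \right)} = - 5 S^{2}$
$V{\left(o,N \right)} = -1 + N o$ ($V{\left(o,N \right)} = N o - 1 = -1 + N o$)
$\left(z{\left(2 \right)} + V{\left(I,-8 \right)}\right)^{2} = \left(- 5 \cdot 2^{2} - -87\right)^{2} = \left(\left(-5\right) 4 + \left(-1 + 88\right)\right)^{2} = \left(-20 + 87\right)^{2} = 67^{2} = 4489$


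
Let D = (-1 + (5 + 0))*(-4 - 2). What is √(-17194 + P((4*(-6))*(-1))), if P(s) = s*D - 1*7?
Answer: I*√17777 ≈ 133.33*I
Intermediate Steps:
D = -24 (D = (-1 + 5)*(-6) = 4*(-6) = -24)
P(s) = -7 - 24*s (P(s) = s*(-24) - 1*7 = -24*s - 7 = -7 - 24*s)
√(-17194 + P((4*(-6))*(-1))) = √(-17194 + (-7 - 24*4*(-6)*(-1))) = √(-17194 + (-7 - (-576)*(-1))) = √(-17194 + (-7 - 24*24)) = √(-17194 + (-7 - 576)) = √(-17194 - 583) = √(-17777) = I*√17777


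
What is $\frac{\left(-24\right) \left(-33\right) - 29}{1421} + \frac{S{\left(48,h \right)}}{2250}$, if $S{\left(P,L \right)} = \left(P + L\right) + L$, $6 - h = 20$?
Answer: $\frac{24931}{45675} \approx 0.54583$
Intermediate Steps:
$h = -14$ ($h = 6 - 20 = -14$)
$S{\left(P,L \right)} = P + 2 L$ ($S{\left(P,L \right)} = \left(L + P\right) + L = P + 2 L$)
$\frac{\left(-24\right) \left(-33\right) - 29}{1421} + \frac{S{\left(48,h \right)}}{2250} = \frac{\left(-24\right) \left(-33\right) - 29}{1421} + \frac{48 + 2 \left(-14\right)}{2250} = \left(792 - 29\right) \frac{1}{1421} + \left(48 - 28\right) \frac{1}{2250} = 763 \cdot \frac{1}{1421} + 20 \cdot \frac{1}{2250} = \frac{109}{203} + \frac{2}{225} = \frac{24931}{45675}$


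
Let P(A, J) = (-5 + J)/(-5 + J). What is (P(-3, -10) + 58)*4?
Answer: 236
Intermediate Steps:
P(A, J) = 1
(P(-3, -10) + 58)*4 = (1 + 58)*4 = 59*4 = 236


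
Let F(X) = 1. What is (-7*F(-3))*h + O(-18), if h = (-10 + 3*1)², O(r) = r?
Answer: -361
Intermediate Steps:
h = 49 (h = (-10 + 3)² = (-7)² = 49)
(-7*F(-3))*h + O(-18) = -7*1*49 - 18 = -7*49 - 18 = -343 - 18 = -361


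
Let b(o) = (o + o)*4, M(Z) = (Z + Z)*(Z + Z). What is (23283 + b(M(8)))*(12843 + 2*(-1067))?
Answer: 271269679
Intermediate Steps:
M(Z) = 4*Z² (M(Z) = (2*Z)*(2*Z) = 4*Z²)
b(o) = 8*o (b(o) = (2*o)*4 = 8*o)
(23283 + b(M(8)))*(12843 + 2*(-1067)) = (23283 + 8*(4*8²))*(12843 + 2*(-1067)) = (23283 + 8*(4*64))*(12843 - 2134) = (23283 + 8*256)*10709 = (23283 + 2048)*10709 = 25331*10709 = 271269679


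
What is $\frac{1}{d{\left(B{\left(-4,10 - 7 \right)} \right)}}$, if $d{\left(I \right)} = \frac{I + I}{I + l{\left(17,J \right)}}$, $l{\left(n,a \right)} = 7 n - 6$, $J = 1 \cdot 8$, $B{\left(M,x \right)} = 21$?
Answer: $\frac{67}{21} \approx 3.1905$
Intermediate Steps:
$J = 8$
$l{\left(n,a \right)} = -6 + 7 n$
$d{\left(I \right)} = \frac{2 I}{113 + I}$ ($d{\left(I \right)} = \frac{I + I}{I + \left(-6 + 7 \cdot 17\right)} = \frac{2 I}{I + \left(-6 + 119\right)} = \frac{2 I}{I + 113} = \frac{2 I}{113 + I}$)
$\frac{1}{d{\left(B{\left(-4,10 - 7 \right)} \right)}} = \frac{1}{2 \cdot 21 \frac{1}{113 + 21}} = \frac{1}{2 \cdot 21 \cdot \frac{1}{134}} = \frac{1}{\frac{21}{67}} = \frac{67}{21}$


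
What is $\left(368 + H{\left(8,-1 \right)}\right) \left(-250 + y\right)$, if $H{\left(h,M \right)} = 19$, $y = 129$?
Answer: $-46827$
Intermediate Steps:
$\left(368 + H{\left(8,-1 \right)}\right) \left(-250 + y\right) = \left(368 + 19\right) \left(-250 + 129\right) = 387 \left(-121\right) = -46827$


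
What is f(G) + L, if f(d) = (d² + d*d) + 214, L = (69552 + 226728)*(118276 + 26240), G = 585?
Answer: 42817885144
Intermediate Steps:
L = 42817200480 (L = 296280*144516 = 42817200480)
f(d) = 214 + 2*d² (f(d) = (d² + d²) + 214 = 2*d² + 214 = 214 + 2*d²)
f(G) + L = (214 + 2*585²) + 42817200480 = (214 + 2*342225) + 42817200480 = (214 + 684450) + 42817200480 = 684664 + 42817200480 = 42817885144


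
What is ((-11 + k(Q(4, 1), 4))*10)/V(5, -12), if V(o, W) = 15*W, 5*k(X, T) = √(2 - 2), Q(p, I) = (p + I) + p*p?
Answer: 11/18 ≈ 0.61111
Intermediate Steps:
Q(p, I) = I + p + p² (Q(p, I) = (I + p) + p² = I + p + p²)
k(X, T) = 0 (k(X, T) = √(2 - 2)/5 = √0/5 = (⅕)*0 = 0)
((-11 + k(Q(4, 1), 4))*10)/V(5, -12) = ((-11 + 0)*10)/((15*(-12))) = -11*10/(-180) = -110*(-1/180) = 11/18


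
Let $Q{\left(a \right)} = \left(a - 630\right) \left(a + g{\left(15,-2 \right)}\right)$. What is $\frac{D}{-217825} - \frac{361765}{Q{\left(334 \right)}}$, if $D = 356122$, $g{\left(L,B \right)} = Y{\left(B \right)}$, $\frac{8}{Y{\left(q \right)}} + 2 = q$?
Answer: $\frac{43804639941}{21406098400} \approx 2.0464$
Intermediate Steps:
$Y{\left(q \right)} = \frac{8}{-2 + q}$
$g{\left(L,B \right)} = \frac{8}{-2 + B}$
$Q{\left(a \right)} = \left(-630 + a\right) \left(-2 + a\right)$ ($Q{\left(a \right)} = \left(a - 630\right) \left(a + \frac{8}{-2 - 2}\right) = \left(-630 + a\right) \left(a + \frac{8}{-4}\right) = \left(-630 + a\right) \left(a + 8 \left(- \frac{1}{4}\right)\right) = \left(-630 + a\right) \left(a - 2\right) = \left(-630 + a\right) \left(-2 + a\right)$)
$\frac{D}{-217825} - \frac{361765}{Q{\left(334 \right)}} = \frac{356122}{-217825} - \frac{361765}{1260 + 334^{2} - 211088} = 356122 \left(- \frac{1}{217825}\right) - \frac{361765}{1260 + 111556 - 211088} = - \frac{356122}{217825} - \frac{361765}{-98272} = - \frac{356122}{217825} - - \frac{361765}{98272} = - \frac{356122}{217825} + \frac{361765}{98272} = \frac{43804639941}{21406098400}$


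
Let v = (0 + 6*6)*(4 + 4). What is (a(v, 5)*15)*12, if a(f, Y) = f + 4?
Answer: 52560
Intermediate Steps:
v = 288 (v = (0 + 36)*8 = 36*8 = 288)
a(f, Y) = 4 + f
(a(v, 5)*15)*12 = ((4 + 288)*15)*12 = (292*15)*12 = 4380*12 = 52560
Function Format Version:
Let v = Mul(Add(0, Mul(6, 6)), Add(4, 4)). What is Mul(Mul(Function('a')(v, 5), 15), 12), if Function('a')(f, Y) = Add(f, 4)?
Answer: 52560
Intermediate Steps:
v = 288 (v = Mul(Add(0, 36), 8) = Mul(36, 8) = 288)
Function('a')(f, Y) = Add(4, f)
Mul(Mul(Function('a')(v, 5), 15), 12) = Mul(Mul(Add(4, 288), 15), 12) = Mul(Mul(292, 15), 12) = Mul(4380, 12) = 52560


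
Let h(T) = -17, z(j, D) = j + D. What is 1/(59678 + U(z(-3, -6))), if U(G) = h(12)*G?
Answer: 1/59831 ≈ 1.6714e-5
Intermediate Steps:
z(j, D) = D + j
U(G) = -17*G
1/(59678 + U(z(-3, -6))) = 1/(59678 - 17*(-6 - 3)) = 1/(59678 - 17*(-9)) = 1/(59678 + 153) = 1/59831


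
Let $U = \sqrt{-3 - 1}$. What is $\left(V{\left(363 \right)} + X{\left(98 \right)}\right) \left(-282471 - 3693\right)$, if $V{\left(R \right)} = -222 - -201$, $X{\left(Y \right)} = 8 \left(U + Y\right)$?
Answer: $-218343132 - 4578624 i \approx -2.1834 \cdot 10^{8} - 4.5786 \cdot 10^{6} i$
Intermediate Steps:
$U = 2 i$ ($U = \sqrt{-4} = 2 i \approx 2.0 i$)
$X{\left(Y \right)} = 8 Y + 16 i$ ($X{\left(Y \right)} = 8 \left(2 i + Y\right) = 8 \left(Y + 2 i\right) = 8 Y + 16 i$)
$V{\left(R \right)} = -21$ ($V{\left(R \right)} = -222 + 201 = -21$)
$\left(V{\left(363 \right)} + X{\left(98 \right)}\right) \left(-282471 - 3693\right) = \left(-21 + \left(8 \cdot 98 + 16 i\right)\right) \left(-282471 - 3693\right) = \left(-21 + \left(784 + 16 i\right)\right) \left(-286164\right) = \left(763 + 16 i\right) \left(-286164\right) = -218343132 - 4578624 i$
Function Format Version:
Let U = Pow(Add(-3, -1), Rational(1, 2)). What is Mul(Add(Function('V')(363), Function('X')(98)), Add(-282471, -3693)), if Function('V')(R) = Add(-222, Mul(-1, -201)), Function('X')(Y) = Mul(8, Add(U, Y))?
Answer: Add(-218343132, Mul(-4578624, I)) ≈ Add(-2.1834e+8, Mul(-4.5786e+6, I))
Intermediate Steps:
U = Mul(2, I) (U = Pow(-4, Rational(1, 2)) = Mul(2, I) ≈ Mul(2.0000, I))
Function('X')(Y) = Add(Mul(8, Y), Mul(16, I)) (Function('X')(Y) = Mul(8, Add(Mul(2, I), Y)) = Mul(8, Add(Y, Mul(2, I))) = Add(Mul(8, Y), Mul(16, I)))
Function('V')(R) = -21 (Function('V')(R) = Add(-222, 201) = -21)
Mul(Add(Function('V')(363), Function('X')(98)), Add(-282471, -3693)) = Mul(Add(-21, Add(Mul(8, 98), Mul(16, I))), Add(-282471, -3693)) = Mul(Add(-21, Add(784, Mul(16, I))), -286164) = Mul(Add(763, Mul(16, I)), -286164) = Add(-218343132, Mul(-4578624, I))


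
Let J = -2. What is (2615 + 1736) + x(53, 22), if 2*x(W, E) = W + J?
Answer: 8753/2 ≈ 4376.5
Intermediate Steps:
x(W, E) = -1 + W/2 (x(W, E) = (W - 2)/2 = (-2 + W)/2 = -1 + W/2)
(2615 + 1736) + x(53, 22) = (2615 + 1736) + (-1 + (½)*53) = 4351 + (-1 + 53/2) = 4351 + 51/2 = 8753/2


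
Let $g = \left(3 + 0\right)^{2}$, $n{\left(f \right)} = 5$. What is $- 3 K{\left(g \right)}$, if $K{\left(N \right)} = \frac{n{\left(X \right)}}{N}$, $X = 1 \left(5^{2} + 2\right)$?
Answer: $- \frac{5}{3} \approx -1.6667$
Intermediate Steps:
$X = 27$ ($X = 1 \left(25 + 2\right) = 1 \cdot 27 = 27$)
$g = 9$ ($g = 3^{2} = 9$)
$K{\left(N \right)} = \frac{5}{N}$
$- 3 K{\left(g \right)} = - 3 \cdot \frac{5}{9} = - 3 \cdot 5 \cdot \frac{1}{9} = \left(-3\right) \frac{5}{9} = - \frac{5}{3}$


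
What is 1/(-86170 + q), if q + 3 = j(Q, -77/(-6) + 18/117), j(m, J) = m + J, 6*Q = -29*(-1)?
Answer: -39/3360052 ≈ -1.1607e-5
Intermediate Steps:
Q = 29/6 (Q = (-29*(-1))/6 = (⅙)*29 = 29/6 ≈ 4.8333)
j(m, J) = J + m
q = 578/39 (q = -3 + ((-77/(-6) + 18/117) + 29/6) = -3 + ((-77*(-⅙) + 18*(1/117)) + 29/6) = -3 + ((77/6 + 2/13) + 29/6) = -3 + (1013/78 + 29/6) = -3 + 695/39 = 578/39 ≈ 14.821)
1/(-86170 + q) = 1/(-86170 + 578/39) = 1/(-3360052/39) = -39/3360052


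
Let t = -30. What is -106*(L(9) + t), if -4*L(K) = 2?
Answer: 3233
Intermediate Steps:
L(K) = -½ (L(K) = -¼*2 = -½)
-106*(L(9) + t) = -106*(-½ - 30) = -106*(-61/2) = 3233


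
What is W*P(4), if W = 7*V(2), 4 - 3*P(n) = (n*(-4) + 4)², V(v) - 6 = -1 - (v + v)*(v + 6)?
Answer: 8820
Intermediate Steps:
V(v) = 5 - 2*v*(6 + v) (V(v) = 6 + (-1 - (v + v)*(v + 6)) = 6 + (-1 - 2*v*(6 + v)) = 5 - 2*v*(6 + v))
P(n) = 4/3 - (4 - 4*n)²/3 (P(n) = 4/3 - (n*(-4) + 4)²/3 = 4/3 - (-4*n + 4)²/3 = 4/3 - (4 - 4*n)²/3)
W = -189 (W = 7*(5 - 12*2 - 2*2²) = 7*(5 - 24 - 2*4) = 7*(5 - 24 - 8) = 7*(-27) = -189)
W*P(4) = -189*(4/3 - 16*(-1 + 4)²/3) = -189*(4/3 - 16/3*3²) = -189*(4/3 - 16/3*9) = -189*(4/3 - 48) = -189*(-140/3) = 8820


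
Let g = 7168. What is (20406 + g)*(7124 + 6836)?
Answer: 384933040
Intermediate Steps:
(20406 + g)*(7124 + 6836) = (20406 + 7168)*(7124 + 6836) = 27574*13960 = 384933040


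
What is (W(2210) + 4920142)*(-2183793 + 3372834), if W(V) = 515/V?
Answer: 2585810871680547/442 ≈ 5.8502e+12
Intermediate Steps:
(W(2210) + 4920142)*(-2183793 + 3372834) = (515/2210 + 4920142)*(-2183793 + 3372834) = (515*(1/2210) + 4920142)*1189041 = (103/442 + 4920142)*1189041 = (2174702867/442)*1189041 = 2585810871680547/442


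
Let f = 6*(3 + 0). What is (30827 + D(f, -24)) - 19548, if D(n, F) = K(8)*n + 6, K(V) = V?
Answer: 11429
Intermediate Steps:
f = 18 (f = 6*3 = 18)
D(n, F) = 6 + 8*n (D(n, F) = 8*n + 6 = 6 + 8*n)
(30827 + D(f, -24)) - 19548 = (30827 + (6 + 8*18)) - 19548 = (30827 + (6 + 144)) - 19548 = (30827 + 150) - 19548 = 30977 - 19548 = 11429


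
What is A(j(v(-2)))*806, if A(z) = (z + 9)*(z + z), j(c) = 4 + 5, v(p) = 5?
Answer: 261144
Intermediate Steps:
j(c) = 9
A(z) = 2*z*(9 + z) (A(z) = (9 + z)*(2*z) = 2*z*(9 + z))
A(j(v(-2)))*806 = (2*9*(9 + 9))*806 = (2*9*18)*806 = 324*806 = 261144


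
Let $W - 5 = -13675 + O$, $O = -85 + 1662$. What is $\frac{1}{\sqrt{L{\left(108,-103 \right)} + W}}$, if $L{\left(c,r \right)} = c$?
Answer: $- \frac{i \sqrt{11985}}{11985} \approx - 0.0091344 i$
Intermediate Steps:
$O = 1577$
$W = -12093$ ($W = 5 + \left(-13675 + 1577\right) = 5 - 12098 = -12093$)
$\frac{1}{\sqrt{L{\left(108,-103 \right)} + W}} = \frac{1}{\sqrt{108 - 12093}} = \frac{1}{\sqrt{-11985}} = \frac{1}{i \sqrt{11985}} = - \frac{i \sqrt{11985}}{11985}$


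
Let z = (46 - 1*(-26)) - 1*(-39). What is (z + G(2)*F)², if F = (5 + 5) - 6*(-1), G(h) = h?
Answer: 20449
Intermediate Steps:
F = 16 (F = 10 - 1*(-6) = 10 + 6 = 16)
z = 111 (z = (46 + 26) + 39 = 72 + 39 = 111)
(z + G(2)*F)² = (111 + 2*16)² = (111 + 32)² = 143² = 20449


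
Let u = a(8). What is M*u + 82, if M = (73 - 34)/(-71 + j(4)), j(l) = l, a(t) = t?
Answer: 5182/67 ≈ 77.343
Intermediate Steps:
u = 8
M = -39/67 (M = (73 - 34)/(-71 + 4) = 39/(-67) = 39*(-1/67) = -39/67 ≈ -0.58209)
M*u + 82 = -39/67*8 + 82 = -312/67 + 82 = 5182/67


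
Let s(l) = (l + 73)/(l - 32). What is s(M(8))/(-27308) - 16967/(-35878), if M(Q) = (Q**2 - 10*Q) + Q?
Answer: 1853572551/3919025696 ≈ 0.47297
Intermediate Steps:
M(Q) = Q**2 - 9*Q
s(l) = (73 + l)/(-32 + l)
s(M(8))/(-27308) - 16967/(-35878) = ((73 + 8*(-9 + 8))/(-32 + 8*(-9 + 8)))/(-27308) - 16967/(-35878) = ((73 + 8*(-1))/(-32 + 8*(-1)))*(-1/27308) - 16967*(-1/35878) = ((73 - 8)/(-32 - 8))*(-1/27308) + 16967/35878 = (65/(-40))*(-1/27308) + 16967/35878 = -1/40*65*(-1/27308) + 16967/35878 = -13/8*(-1/27308) + 16967/35878 = 13/218464 + 16967/35878 = 1853572551/3919025696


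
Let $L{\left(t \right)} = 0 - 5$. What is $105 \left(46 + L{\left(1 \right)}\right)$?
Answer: $4305$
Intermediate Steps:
$L{\left(t \right)} = -5$ ($L{\left(t \right)} = 0 - 5 = -5$)
$105 \left(46 + L{\left(1 \right)}\right) = 105 \left(46 - 5\right) = 105 \cdot 41 = 4305$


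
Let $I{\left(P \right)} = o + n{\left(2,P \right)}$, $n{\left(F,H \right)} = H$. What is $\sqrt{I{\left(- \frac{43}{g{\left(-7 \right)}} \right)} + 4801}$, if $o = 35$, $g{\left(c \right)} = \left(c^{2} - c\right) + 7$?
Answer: $\frac{5 \sqrt{85295}}{21} \approx 69.536$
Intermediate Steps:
$g{\left(c \right)} = 7 + c^{2} - c$
$I{\left(P \right)} = 35 + P$
$\sqrt{I{\left(- \frac{43}{g{\left(-7 \right)}} \right)} + 4801} = \sqrt{\left(35 - \frac{43}{7 + \left(-7\right)^{2} - -7}\right) + 4801} = \sqrt{\left(35 - \frac{43}{7 + 49 + 7}\right) + 4801} = \sqrt{\left(35 - \frac{43}{63}\right) + 4801} = \sqrt{\frac{2162}{63} + 4801} = \sqrt{\frac{304625}{63}} = \frac{5 \sqrt{85295}}{21}$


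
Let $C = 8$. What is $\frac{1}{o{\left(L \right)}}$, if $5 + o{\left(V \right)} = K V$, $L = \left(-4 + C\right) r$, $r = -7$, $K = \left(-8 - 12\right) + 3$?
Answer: $\frac{1}{471} \approx 0.0021231$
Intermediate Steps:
$K = -17$ ($K = -20 + 3 = -17$)
$L = -28$ ($L = \left(-4 + 8\right) \left(-7\right) = 4 \left(-7\right) = -28$)
$o{\left(V \right)} = -5 - 17 V$
$\frac{1}{o{\left(L \right)}} = \frac{1}{-5 - -476} = \frac{1}{-5 + 476} = \frac{1}{471}$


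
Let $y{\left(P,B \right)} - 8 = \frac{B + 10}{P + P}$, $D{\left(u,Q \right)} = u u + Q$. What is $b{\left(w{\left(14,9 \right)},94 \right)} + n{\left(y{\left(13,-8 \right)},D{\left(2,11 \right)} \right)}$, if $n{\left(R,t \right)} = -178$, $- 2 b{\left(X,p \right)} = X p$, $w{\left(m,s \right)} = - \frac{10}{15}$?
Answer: $- \frac{440}{3} \approx -146.67$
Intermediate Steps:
$w{\left(m,s \right)} = - \frac{2}{3}$ ($w{\left(m,s \right)} = \left(-10\right) \frac{1}{15} = - \frac{2}{3}$)
$D{\left(u,Q \right)} = Q + u^{2}$ ($D{\left(u,Q \right)} = u^{2} + Q = Q + u^{2}$)
$b{\left(X,p \right)} = - \frac{X p}{2}$
$y{\left(P,B \right)} = 8 + \frac{10 + B}{2 P}$ ($y{\left(P,B \right)} = 8 + \frac{B + 10}{P + P} = 8 + \frac{10 + B}{2 P}$)
$b{\left(w{\left(14,9 \right)},94 \right)} + n{\left(y{\left(13,-8 \right)},D{\left(2,11 \right)} \right)} = \left(- \frac{1}{2}\right) \left(- \frac{2}{3}\right) 94 - 178 = \frac{94}{3} - 178 = - \frac{440}{3}$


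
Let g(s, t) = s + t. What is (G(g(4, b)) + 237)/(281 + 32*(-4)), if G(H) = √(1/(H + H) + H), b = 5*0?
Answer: 79/51 + √66/612 ≈ 1.5623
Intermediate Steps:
b = 0
G(H) = √(H + 1/(2*H)) (G(H) = √(1/(2*H) + H) = √(H + 1/(2*H)))
(G(g(4, b)) + 237)/(281 + 32*(-4)) = (√(2/(4 + 0) + 4*(4 + 0))/2 + 237)/(281 + 32*(-4)) = (√(2/4 + 4*4)/2 + 237)/(281 - 128) = (√(2*(¼) + 16)/2 + 237)/153 = (√(½ + 16)/2 + 237)*(1/153) = (√(33/2)/2 + 237)*(1/153) = ((√66/2)/2 + 237)*(1/153) = (√66/4 + 237)*(1/153) = (237 + √66/4)*(1/153) = 79/51 + √66/612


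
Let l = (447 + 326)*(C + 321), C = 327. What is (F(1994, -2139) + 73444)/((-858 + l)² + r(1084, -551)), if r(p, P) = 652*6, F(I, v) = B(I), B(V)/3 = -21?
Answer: 10483/35720858004 ≈ 2.9347e-7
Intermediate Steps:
B(V) = -63 (B(V) = 3*(-21) = -63)
F(I, v) = -63
l = 500904 (l = (447 + 326)*(327 + 321) = 773*648 = 500904)
r(p, P) = 3912
(F(1994, -2139) + 73444)/((-858 + l)² + r(1084, -551)) = (-63 + 73444)/((-858 + 500904)² + 3912) = 73381/(500046² + 3912) = 73381/(250046002116 + 3912) = 73381/250046006028 = 73381*(1/250046006028) = 10483/35720858004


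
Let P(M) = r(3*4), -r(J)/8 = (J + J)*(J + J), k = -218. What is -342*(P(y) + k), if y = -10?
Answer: 1650492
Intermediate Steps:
r(J) = -32*J**2 (r(J) = -8*(J + J)*(J + J) = -8*2*J*2*J = -32*J**2)
P(M) = -4608 (P(M) = -32*(3*4)**2 = -32*12**2 = -32*144 = -4608)
-342*(P(y) + k) = -342*(-4608 - 218) = -342*(-4826) = 1650492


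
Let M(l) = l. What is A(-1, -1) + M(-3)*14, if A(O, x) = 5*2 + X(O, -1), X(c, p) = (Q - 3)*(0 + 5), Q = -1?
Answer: -52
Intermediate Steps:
X(c, p) = -20 (X(c, p) = (-1 - 3)*(0 + 5) = -4*5 = -20)
A(O, x) = -10 (A(O, x) = 5*2 - 20 = 10 - 20 = -10)
A(-1, -1) + M(-3)*14 = -10 - 3*14 = -10 - 42 = -52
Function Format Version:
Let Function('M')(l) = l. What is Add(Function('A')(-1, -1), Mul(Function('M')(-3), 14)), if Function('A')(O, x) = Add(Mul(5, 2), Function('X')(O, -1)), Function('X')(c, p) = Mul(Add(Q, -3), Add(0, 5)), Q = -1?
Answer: -52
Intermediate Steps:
Function('X')(c, p) = -20 (Function('X')(c, p) = Mul(Add(-1, -3), Add(0, 5)) = Mul(-4, 5) = -20)
Function('A')(O, x) = -10 (Function('A')(O, x) = Add(Mul(5, 2), -20) = Add(10, -20) = -10)
Add(Function('A')(-1, -1), Mul(Function('M')(-3), 14)) = Add(-10, Mul(-3, 14)) = Add(-10, -42) = -52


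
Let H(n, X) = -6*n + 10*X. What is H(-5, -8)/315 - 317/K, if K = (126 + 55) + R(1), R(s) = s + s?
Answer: -7267/3843 ≈ -1.8910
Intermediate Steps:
R(s) = 2*s
K = 183 (K = (126 + 55) + 2*1 = 181 + 2 = 183)
H(-5, -8)/315 - 317/K = (-6*(-5) + 10*(-8))/315 - 317/183 = (30 - 80)*(1/315) - 317*1/183 = -50*1/315 - 317/183 = -10/63 - 317/183 = -7267/3843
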